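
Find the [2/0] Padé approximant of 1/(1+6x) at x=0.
36*x**2 - 6*x + 1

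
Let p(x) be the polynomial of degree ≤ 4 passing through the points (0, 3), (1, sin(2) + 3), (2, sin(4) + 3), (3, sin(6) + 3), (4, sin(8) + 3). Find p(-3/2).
-693*sin(2)/32 + 1485*sin(4)/64 + 315*sin(8)/128 + 3 - 385*sin(6)/32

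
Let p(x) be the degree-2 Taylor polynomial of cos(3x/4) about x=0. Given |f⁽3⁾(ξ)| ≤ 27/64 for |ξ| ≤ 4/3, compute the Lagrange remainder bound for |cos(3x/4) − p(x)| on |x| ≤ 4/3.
1/6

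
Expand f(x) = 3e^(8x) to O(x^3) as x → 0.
3 + 24*x + 96*x**2 + O(x**3)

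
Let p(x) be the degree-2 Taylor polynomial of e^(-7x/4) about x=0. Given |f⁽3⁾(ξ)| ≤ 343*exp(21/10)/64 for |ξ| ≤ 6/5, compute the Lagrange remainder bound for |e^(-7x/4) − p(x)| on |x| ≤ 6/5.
3087*exp(21/10)/2000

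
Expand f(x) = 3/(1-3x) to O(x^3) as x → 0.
3 + 9*x + 27*x**2 + O(x**3)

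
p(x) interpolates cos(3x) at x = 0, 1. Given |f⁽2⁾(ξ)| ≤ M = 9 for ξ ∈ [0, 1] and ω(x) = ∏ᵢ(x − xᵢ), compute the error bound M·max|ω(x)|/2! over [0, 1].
9/8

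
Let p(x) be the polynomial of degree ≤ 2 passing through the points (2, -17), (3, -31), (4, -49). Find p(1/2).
-7/2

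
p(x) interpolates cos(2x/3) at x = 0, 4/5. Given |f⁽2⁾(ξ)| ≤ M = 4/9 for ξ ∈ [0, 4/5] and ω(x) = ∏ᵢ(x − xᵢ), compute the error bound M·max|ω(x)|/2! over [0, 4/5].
8/225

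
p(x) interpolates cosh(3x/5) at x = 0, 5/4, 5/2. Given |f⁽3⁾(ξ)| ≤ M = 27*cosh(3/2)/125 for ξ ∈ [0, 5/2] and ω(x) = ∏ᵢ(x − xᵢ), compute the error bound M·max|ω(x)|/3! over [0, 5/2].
sqrt(3)*cosh(3/2)/64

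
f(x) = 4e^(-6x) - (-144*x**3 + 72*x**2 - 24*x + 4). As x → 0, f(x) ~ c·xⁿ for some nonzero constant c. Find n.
4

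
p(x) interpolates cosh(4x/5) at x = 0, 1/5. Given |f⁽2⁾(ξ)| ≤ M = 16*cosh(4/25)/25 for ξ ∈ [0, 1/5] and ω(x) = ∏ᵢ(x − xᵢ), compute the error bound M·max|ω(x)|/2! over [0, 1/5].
2*cosh(4/25)/625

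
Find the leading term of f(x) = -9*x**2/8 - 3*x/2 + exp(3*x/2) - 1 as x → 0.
9*x**3/16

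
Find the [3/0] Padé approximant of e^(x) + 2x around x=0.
x**3/6 + x**2/2 + 3*x + 1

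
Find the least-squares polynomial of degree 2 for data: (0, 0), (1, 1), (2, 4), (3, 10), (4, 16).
-1/7 + (27/70)x + (13/14)x²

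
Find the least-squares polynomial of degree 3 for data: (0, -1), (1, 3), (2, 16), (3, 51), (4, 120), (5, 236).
-125/126 + (2687/756)x + (-61/36)x² + (113/54)x³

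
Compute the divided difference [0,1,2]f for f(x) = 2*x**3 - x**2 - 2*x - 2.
5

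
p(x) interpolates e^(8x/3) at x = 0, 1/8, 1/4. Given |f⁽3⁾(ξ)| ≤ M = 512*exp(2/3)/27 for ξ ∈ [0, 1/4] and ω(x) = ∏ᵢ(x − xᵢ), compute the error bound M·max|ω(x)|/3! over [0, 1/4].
sqrt(3)*exp(2/3)/729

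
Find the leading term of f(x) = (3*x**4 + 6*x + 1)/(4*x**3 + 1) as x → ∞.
3*x/4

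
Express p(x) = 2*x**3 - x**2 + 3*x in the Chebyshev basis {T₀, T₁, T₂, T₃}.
(-1/2)T₀ + (9/2)T₁ + (-1/2)T₂ + (1/2)T₃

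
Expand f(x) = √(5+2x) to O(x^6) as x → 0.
sqrt(5) + sqrt(5)*x/5 - sqrt(5)*x**2/50 + sqrt(5)*x**3/250 - sqrt(5)*x**4/1000 + 7*sqrt(5)*x**5/25000 + O(x**6)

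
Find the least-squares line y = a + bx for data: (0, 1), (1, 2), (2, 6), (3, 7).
a = 7/10, b = 11/5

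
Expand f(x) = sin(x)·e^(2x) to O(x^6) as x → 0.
x + 2*x**2 + 11*x**3/6 + x**4 + 41*x**5/120 + O(x**6)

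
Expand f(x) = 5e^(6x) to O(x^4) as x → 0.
5 + 30*x + 90*x**2 + 180*x**3 + O(x**4)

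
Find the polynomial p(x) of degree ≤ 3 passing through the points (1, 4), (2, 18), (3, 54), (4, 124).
2*x**3 - x**2 + 3*x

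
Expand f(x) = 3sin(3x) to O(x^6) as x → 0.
9*x - 27*x**3/2 + 243*x**5/40 + O(x**6)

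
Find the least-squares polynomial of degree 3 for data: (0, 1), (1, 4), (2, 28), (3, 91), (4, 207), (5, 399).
55/63 + (-26/27)x + (361/252)x² + (317/108)x³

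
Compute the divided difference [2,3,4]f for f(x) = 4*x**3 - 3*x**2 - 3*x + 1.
33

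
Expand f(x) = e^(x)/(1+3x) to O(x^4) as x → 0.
1 - 2*x + 13*x**2/2 - 58*x**3/3 + O(x**4)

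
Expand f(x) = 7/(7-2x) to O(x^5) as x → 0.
1 + 2*x/7 + 4*x**2/49 + 8*x**3/343 + 16*x**4/2401 + O(x**5)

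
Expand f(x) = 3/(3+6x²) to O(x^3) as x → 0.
1 - 2*x**2 + O(x**3)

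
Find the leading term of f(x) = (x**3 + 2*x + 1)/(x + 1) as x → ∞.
x**2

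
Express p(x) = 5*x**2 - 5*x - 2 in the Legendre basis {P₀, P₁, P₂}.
(-1/3)P₀ + (-5)P₁ + (10/3)P₂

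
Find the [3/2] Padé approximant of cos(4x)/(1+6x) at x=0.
(352*x**3/7 - 176*x**2/21 - 6*x + 1)/(1 - 764*x**2/21)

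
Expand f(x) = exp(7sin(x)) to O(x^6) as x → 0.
1 + 7*x + 49*x**2/2 + 56*x**3 + 735*x**4/8 + 1673*x**5/15 + O(x**6)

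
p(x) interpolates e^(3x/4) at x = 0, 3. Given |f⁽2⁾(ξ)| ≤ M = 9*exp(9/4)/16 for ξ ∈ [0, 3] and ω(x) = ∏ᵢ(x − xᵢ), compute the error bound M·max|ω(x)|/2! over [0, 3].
81*exp(9/4)/128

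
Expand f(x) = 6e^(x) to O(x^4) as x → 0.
6 + 6*x + 3*x**2 + x**3 + O(x**4)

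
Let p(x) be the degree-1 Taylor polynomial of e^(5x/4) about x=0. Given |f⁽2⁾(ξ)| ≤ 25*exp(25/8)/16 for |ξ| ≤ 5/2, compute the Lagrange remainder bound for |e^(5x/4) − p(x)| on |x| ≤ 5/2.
625*exp(25/8)/128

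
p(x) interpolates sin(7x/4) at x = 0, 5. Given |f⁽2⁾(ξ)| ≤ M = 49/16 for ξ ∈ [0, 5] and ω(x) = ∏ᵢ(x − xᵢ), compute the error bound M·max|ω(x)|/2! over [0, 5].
1225/128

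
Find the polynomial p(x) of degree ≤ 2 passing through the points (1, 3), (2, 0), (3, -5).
4 - x**2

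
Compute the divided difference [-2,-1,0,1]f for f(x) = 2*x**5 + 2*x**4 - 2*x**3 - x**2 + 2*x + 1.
4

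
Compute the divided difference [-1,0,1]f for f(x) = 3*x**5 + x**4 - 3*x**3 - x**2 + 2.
0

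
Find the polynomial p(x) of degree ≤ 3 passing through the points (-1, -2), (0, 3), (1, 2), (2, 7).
2*x**3 - 3*x**2 + 3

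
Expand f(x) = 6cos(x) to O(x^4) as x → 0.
6 - 3*x**2 + O(x**4)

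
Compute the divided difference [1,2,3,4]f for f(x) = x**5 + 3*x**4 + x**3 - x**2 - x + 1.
96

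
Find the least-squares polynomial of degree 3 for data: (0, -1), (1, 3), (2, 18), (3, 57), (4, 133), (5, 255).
-55/63 + (571/378)x + (2/63)x² + (107/54)x³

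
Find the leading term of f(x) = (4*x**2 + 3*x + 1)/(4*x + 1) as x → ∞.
x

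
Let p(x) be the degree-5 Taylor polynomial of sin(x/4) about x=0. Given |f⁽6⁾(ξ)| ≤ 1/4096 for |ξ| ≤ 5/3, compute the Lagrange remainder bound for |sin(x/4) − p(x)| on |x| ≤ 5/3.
3125/429981696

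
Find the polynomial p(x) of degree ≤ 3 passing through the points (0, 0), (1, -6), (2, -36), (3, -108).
-3*x**3 - 3*x**2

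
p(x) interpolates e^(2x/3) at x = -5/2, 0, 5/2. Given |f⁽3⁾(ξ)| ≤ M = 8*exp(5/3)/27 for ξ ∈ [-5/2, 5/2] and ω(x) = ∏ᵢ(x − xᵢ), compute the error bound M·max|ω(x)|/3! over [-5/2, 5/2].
125*sqrt(3)*exp(5/3)/729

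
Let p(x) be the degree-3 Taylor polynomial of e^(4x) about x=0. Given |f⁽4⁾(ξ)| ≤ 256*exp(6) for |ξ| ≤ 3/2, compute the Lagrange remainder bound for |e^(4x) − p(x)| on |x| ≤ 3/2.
54*exp(6)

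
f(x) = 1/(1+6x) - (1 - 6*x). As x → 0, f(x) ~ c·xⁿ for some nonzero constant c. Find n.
2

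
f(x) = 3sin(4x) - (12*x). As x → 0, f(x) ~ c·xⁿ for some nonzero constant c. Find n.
3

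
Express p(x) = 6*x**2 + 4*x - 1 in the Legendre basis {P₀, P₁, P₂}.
P₀ + (4)P₁ + (4)P₂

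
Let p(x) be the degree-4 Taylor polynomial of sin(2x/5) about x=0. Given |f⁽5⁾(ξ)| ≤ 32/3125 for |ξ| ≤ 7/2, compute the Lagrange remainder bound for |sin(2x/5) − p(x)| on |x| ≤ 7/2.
16807/375000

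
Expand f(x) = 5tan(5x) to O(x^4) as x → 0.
25*x + 625*x**3/3 + O(x**4)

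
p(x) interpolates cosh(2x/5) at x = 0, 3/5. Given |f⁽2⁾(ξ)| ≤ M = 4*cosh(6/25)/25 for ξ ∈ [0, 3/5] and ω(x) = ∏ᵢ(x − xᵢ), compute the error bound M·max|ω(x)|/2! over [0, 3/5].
9*cosh(6/25)/1250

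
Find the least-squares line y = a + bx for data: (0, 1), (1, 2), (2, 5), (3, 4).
a = 6/5, b = 6/5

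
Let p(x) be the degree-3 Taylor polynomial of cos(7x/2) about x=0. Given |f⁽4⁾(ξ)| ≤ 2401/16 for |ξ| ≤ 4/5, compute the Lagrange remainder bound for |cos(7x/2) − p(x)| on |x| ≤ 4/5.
4802/1875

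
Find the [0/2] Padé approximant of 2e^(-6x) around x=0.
2/(18*x**2 + 6*x + 1)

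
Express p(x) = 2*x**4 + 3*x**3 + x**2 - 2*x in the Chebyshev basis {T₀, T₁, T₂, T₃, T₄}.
(5/4)T₀ + (1/4)T₁ + (3/2)T₂ + (3/4)T₃ + (1/4)T₄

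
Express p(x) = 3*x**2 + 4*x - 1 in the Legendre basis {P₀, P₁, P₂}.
(4)P₁ + (2)P₂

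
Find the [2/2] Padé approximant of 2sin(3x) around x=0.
6*x/(3*x**2/2 + 1)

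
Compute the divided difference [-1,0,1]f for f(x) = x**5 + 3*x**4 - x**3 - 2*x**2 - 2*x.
1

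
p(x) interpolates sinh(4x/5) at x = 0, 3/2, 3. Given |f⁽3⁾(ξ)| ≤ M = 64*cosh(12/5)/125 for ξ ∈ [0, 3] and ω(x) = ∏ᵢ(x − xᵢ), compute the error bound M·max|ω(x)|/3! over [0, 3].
8*sqrt(3)*cosh(12/5)/125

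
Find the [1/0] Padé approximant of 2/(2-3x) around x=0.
3*x/2 + 1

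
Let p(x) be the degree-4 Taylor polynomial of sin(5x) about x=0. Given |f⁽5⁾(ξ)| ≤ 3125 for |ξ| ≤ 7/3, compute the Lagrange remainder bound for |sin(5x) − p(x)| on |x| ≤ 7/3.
10504375/5832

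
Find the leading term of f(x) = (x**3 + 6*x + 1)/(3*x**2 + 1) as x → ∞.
x/3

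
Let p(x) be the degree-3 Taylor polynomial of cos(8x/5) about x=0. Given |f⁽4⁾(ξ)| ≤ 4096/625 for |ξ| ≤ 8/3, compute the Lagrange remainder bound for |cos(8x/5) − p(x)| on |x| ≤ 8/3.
2097152/151875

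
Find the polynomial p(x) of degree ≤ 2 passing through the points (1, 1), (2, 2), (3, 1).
-x**2 + 4*x - 2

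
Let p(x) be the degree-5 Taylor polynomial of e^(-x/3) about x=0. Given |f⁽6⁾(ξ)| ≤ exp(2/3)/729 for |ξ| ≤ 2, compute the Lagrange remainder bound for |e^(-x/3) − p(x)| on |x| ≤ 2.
4*exp(2/3)/32805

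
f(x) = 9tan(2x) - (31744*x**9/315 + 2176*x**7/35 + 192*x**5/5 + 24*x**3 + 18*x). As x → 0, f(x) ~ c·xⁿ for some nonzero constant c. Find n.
11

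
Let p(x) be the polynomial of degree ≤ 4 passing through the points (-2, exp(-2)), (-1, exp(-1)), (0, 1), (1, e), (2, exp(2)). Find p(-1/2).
(-5 + 60*e + (-20*e + 3*exp(2) + 90)*exp(2))*exp(-2)/128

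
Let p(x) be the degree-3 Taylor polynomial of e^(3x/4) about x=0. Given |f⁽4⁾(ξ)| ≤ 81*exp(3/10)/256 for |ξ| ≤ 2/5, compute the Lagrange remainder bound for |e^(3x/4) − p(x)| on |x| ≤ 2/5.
27*exp(3/10)/80000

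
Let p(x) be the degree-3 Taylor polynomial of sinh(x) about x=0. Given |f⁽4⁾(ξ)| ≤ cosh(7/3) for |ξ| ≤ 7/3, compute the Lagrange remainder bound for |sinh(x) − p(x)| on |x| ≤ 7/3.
2401*cosh(7/3)/1944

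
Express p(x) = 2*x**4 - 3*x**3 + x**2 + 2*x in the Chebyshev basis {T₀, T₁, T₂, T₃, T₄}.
(5/4)T₀ + (-1/4)T₁ + (3/2)T₂ + (-3/4)T₃ + (1/4)T₄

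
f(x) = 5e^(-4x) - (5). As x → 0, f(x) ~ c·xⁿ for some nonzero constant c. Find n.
1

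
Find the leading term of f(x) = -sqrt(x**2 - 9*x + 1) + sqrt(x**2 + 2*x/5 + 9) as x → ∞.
47/10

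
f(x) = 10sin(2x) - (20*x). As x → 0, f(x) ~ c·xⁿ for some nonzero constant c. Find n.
3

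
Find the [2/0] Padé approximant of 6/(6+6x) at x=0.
x**2 - x + 1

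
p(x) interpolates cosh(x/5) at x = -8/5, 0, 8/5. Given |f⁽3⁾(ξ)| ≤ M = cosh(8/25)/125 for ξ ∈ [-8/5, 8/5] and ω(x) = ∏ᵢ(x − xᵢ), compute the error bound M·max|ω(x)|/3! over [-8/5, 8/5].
512*sqrt(3)*cosh(8/25)/421875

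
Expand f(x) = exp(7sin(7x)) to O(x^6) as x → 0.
1 + 49*x + 2401*x**2/2 + 19208*x**3 + 1764735*x**4/8 + 28118111*x**5/15 + O(x**6)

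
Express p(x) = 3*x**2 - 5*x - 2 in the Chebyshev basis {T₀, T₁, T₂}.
(-1/2)T₀ + (-5)T₁ + (3/2)T₂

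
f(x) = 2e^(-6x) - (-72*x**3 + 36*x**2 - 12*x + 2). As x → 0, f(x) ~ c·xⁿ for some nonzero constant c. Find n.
4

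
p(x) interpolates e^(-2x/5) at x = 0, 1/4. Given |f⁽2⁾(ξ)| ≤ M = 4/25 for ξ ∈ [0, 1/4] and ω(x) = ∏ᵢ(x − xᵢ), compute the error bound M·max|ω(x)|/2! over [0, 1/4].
1/800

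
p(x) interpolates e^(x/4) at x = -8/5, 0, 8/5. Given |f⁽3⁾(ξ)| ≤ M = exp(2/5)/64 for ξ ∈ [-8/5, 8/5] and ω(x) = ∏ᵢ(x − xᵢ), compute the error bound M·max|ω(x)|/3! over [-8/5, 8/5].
8*sqrt(3)*exp(2/5)/3375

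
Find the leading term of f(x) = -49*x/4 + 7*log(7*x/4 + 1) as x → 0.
-343*x**2/32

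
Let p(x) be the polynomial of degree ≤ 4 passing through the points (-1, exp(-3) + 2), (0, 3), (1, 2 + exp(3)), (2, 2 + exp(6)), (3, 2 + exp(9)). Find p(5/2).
(-5 + (-70*exp(3) + 284 + 140*exp(6) + 35*exp(9))*exp(3))*exp(-3)/128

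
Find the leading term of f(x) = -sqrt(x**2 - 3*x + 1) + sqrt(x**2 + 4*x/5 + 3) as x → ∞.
19/10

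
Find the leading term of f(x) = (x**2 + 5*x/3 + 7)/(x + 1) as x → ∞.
x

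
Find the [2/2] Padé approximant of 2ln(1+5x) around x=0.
5*x*(5*x + 2)/(25*x**2/6 + 5*x + 1)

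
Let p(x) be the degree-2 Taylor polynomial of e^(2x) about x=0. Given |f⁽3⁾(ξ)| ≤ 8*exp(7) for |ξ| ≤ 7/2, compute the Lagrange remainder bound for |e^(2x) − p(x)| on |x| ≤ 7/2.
343*exp(7)/6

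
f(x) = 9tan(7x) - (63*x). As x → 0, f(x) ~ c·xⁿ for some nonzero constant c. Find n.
3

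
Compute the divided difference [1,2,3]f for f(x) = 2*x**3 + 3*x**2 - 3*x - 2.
15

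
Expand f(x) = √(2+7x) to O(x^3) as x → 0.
sqrt(2) + 7*sqrt(2)*x/4 - 49*sqrt(2)*x**2/32 + O(x**3)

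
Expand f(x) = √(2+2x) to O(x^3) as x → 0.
sqrt(2) + sqrt(2)*x/2 - sqrt(2)*x**2/8 + O(x**3)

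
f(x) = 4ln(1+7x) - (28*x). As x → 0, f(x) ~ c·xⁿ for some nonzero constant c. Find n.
2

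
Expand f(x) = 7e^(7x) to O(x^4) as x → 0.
7 + 49*x + 343*x**2/2 + 2401*x**3/6 + O(x**4)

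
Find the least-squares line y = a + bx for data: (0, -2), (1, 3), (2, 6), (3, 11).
a = -9/5, b = 21/5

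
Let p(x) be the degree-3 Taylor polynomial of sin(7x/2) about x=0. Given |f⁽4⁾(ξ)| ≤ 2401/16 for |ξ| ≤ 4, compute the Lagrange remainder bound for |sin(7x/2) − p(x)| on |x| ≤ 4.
4802/3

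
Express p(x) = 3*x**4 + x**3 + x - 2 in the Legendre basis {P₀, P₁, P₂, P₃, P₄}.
(-7/5)P₀ + (8/5)P₁ + (12/7)P₂ + (2/5)P₃ + (24/35)P₄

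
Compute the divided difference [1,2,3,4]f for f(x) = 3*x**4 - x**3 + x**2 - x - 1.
29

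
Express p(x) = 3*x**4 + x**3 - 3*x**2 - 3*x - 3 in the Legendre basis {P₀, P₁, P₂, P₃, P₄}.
(-17/5)P₀ + (-12/5)P₁ + (-2/7)P₂ + (2/5)P₃ + (24/35)P₄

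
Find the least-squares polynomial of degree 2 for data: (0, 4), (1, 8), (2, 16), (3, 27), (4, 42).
139/35 + (33/14)x + (25/14)x²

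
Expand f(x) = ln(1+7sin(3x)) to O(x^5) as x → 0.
21*x - 441*x**2/2 + 6111*x**3/2 - 191835*x**4/4 + O(x**5)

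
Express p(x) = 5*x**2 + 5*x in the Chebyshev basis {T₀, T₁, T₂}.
(5/2)T₀ + (5)T₁ + (5/2)T₂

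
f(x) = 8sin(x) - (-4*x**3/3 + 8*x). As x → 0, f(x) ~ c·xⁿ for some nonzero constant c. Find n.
5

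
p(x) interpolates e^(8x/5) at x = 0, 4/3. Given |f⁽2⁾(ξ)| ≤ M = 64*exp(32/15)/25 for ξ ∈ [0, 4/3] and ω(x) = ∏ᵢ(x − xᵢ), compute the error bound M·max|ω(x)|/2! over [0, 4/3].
128*exp(32/15)/225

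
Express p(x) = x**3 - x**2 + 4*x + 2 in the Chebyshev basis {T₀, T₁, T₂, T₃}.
(3/2)T₀ + (19/4)T₁ + (-1/2)T₂ + (1/4)T₃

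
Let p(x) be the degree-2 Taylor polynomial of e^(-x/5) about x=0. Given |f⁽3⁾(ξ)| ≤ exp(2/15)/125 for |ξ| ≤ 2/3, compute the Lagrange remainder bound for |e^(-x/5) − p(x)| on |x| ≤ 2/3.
4*exp(2/15)/10125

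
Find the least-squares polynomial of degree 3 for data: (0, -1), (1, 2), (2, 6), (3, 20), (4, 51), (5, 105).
-8/9 + (1493/378)x + (-659/252)x² + (131/108)x³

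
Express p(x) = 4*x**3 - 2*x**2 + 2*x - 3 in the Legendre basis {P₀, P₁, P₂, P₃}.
(-11/3)P₀ + (22/5)P₁ + (-4/3)P₂ + (8/5)P₃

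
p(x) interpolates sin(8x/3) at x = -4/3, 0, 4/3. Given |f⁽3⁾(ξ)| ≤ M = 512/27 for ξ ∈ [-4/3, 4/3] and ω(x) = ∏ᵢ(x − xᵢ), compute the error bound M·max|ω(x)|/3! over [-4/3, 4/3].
32768*sqrt(3)/19683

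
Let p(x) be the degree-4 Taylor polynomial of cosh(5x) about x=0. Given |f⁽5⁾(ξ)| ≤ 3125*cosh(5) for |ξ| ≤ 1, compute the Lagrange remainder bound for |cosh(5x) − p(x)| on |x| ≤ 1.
625*cosh(5)/24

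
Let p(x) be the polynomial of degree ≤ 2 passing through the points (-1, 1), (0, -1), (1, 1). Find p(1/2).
-1/2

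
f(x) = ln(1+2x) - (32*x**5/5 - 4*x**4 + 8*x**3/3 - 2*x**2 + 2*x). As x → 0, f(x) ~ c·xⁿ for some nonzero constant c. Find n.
6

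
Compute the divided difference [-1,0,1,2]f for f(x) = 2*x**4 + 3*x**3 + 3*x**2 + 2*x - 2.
7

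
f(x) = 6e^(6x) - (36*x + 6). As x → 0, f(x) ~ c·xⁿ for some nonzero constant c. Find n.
2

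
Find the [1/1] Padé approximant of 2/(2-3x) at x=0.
1/(1 - 3*x/2)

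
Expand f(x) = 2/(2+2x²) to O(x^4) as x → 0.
1 - x**2 + O(x**4)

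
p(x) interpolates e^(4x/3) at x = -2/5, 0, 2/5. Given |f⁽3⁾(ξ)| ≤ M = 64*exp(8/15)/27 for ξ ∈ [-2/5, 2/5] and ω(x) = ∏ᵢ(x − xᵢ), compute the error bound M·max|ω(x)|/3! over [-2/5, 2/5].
512*sqrt(3)*exp(8/15)/91125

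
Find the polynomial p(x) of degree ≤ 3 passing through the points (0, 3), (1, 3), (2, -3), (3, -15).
-3*x**2 + 3*x + 3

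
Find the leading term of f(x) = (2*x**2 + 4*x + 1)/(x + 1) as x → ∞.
2*x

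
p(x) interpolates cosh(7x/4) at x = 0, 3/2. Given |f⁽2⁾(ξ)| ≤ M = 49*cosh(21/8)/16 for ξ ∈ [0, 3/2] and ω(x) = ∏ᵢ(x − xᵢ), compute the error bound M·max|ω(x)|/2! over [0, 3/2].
441*cosh(21/8)/512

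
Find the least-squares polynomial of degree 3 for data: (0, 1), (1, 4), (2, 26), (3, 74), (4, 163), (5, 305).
7/9 + (-53/189)x + (571/252)x² + (215/108)x³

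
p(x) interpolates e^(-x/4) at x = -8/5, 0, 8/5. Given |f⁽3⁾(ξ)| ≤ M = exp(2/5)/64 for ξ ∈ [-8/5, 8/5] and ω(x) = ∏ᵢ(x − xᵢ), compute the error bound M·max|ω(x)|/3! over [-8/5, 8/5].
8*sqrt(3)*exp(2/5)/3375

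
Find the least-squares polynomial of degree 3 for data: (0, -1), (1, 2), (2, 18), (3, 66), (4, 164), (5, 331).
-125/126 + (1931/756)x + (-97/36)x² + (167/54)x³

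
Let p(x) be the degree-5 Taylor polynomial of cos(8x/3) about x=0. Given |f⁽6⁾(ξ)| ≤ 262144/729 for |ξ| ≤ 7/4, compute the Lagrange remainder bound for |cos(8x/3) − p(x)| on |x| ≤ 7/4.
470596/32805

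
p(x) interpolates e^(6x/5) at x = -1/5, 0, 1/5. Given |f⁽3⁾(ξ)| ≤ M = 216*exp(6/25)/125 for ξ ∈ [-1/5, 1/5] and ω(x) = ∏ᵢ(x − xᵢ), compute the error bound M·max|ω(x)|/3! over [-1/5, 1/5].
8*sqrt(3)*exp(6/25)/15625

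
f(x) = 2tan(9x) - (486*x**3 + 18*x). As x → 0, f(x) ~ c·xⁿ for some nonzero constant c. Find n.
5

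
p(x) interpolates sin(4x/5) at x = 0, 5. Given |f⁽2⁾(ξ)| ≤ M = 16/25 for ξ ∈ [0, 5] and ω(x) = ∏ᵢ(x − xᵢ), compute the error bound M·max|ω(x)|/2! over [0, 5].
2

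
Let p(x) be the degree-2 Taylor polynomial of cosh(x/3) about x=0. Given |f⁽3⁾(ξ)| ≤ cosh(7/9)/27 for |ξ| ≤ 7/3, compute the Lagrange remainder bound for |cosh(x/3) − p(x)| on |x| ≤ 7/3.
343*cosh(7/9)/4374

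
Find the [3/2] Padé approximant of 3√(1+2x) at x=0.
(3*x**3/4 + 27*x**2/4 + 9*x + 3)/(3*x**2/4 + 2*x + 1)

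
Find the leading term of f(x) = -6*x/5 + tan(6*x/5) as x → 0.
72*x**3/125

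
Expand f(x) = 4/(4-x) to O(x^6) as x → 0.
1 + x/4 + x**2/16 + x**3/64 + x**4/256 + x**5/1024 + O(x**6)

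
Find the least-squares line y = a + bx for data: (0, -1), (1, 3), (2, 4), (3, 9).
a = -9/10, b = 31/10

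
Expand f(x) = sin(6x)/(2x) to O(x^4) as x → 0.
3 - 18*x**2 + O(x**4)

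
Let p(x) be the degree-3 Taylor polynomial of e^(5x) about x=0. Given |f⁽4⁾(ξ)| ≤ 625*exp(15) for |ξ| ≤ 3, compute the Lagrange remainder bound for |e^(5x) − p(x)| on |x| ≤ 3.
16875*exp(15)/8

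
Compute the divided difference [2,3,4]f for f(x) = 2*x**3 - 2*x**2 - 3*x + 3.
16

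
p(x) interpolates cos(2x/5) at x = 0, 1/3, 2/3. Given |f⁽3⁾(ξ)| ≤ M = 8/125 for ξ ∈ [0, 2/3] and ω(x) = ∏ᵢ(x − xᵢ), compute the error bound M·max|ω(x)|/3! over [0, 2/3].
8*sqrt(3)/91125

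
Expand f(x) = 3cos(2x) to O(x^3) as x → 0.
3 - 6*x**2 + O(x**3)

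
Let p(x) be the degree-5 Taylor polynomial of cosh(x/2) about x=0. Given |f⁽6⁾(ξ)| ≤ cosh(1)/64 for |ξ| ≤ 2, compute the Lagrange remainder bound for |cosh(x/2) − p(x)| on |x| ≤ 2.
cosh(1)/720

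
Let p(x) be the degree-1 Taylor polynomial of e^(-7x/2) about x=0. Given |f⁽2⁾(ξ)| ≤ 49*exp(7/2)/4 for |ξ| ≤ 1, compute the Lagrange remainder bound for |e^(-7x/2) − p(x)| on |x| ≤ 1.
49*exp(7/2)/8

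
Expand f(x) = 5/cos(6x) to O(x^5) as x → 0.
5 + 90*x**2 + 1350*x**4 + O(x**5)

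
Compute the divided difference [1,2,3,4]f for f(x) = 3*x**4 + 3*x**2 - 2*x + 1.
30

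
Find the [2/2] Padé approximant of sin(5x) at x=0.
5*x/(25*x**2/6 + 1)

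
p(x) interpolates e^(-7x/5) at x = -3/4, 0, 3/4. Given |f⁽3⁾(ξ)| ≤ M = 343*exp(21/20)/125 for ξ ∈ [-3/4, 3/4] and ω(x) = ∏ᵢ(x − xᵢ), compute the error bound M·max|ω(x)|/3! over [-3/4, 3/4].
343*sqrt(3)*exp(21/20)/8000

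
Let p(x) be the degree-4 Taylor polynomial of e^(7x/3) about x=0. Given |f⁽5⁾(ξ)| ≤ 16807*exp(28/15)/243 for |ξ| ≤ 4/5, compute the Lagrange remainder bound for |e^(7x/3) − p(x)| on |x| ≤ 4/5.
2151296*exp(28/15)/11390625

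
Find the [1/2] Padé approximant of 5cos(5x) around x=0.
5/(25*x**2/2 + 1)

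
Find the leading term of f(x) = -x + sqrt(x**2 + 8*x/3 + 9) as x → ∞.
4/3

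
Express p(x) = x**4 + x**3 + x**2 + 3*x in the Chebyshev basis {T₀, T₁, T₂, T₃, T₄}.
(7/8)T₀ + (15/4)T₁ + T₂ + (1/4)T₃ + (1/8)T₄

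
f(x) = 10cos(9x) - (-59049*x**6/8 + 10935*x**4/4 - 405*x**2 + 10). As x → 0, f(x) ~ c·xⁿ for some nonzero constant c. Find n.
8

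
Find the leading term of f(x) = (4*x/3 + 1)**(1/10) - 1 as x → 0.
2*x/15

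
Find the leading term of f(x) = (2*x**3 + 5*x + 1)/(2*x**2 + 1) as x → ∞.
x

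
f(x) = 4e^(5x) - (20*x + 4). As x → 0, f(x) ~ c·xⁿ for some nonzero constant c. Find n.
2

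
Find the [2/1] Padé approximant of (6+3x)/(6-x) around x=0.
(x/2 + 1)/(1 - x/6)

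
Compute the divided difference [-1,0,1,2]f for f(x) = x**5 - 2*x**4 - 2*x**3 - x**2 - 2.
-1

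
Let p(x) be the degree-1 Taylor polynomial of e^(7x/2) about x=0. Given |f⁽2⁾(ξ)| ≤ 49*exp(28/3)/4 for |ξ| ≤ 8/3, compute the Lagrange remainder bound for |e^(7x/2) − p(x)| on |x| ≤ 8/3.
392*exp(28/3)/9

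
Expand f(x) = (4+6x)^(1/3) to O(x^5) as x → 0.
2**(2/3) + 2**(2/3)*x/2 - 2**(2/3)*x**2/4 + 5*2**(2/3)*x**3/24 - 5*2**(2/3)*x**4/24 + O(x**5)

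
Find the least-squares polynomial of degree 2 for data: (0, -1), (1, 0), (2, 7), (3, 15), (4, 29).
-8/7 + (-3/14)x + (27/14)x²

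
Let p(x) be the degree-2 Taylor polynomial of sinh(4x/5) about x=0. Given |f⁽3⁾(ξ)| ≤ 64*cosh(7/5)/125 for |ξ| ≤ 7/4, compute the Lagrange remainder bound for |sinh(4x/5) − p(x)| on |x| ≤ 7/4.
343*cosh(7/5)/750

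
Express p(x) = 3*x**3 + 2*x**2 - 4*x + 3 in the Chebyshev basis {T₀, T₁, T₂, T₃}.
(4)T₀ + (-7/4)T₁ + T₂ + (3/4)T₃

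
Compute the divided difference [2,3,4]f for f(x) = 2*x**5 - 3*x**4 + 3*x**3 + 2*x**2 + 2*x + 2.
434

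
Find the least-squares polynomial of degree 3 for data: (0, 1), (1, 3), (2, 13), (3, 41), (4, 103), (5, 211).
8/9 + (1387/378)x + (-211/63)x² + (119/54)x³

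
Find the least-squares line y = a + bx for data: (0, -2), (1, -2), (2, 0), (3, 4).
a = -3, b = 2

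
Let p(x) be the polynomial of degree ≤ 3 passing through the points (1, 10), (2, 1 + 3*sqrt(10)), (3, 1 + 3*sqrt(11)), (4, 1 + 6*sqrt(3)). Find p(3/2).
-15*sqrt(11)/16 + 3*sqrt(3)/8 + 61/16 + 45*sqrt(10)/16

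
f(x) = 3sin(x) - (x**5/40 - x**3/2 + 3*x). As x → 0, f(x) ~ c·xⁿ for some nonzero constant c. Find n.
7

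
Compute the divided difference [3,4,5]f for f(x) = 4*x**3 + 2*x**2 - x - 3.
50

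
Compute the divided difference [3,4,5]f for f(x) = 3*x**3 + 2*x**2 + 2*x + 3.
38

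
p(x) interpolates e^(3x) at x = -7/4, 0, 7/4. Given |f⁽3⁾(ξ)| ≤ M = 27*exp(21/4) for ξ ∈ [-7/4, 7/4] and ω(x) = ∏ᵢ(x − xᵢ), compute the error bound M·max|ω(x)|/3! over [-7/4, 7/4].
343*sqrt(3)*exp(21/4)/64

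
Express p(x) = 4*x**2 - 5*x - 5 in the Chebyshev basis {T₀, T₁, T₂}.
(-3)T₀ + (-5)T₁ + (2)T₂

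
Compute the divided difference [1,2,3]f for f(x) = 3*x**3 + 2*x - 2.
18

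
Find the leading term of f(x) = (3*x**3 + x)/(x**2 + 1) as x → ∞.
3*x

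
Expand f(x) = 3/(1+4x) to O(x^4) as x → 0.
3 - 12*x + 48*x**2 - 192*x**3 + O(x**4)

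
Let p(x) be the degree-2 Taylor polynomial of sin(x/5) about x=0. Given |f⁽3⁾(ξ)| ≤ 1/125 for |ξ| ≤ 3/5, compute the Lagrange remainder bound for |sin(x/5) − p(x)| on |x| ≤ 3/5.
9/31250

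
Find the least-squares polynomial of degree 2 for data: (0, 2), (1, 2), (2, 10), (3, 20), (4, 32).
46/35 + (13/35)x + (13/7)x²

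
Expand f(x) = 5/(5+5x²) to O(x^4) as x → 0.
1 - x**2 + O(x**4)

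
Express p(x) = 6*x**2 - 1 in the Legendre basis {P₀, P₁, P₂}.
P₀ + (4)P₂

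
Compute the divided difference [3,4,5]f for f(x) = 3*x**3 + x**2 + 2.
37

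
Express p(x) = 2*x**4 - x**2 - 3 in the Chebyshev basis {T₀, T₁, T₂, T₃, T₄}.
(-11/4)T₀ + (1/2)T₂ + (1/4)T₄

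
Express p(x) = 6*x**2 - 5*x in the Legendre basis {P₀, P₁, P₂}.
(2)P₀ + (-5)P₁ + (4)P₂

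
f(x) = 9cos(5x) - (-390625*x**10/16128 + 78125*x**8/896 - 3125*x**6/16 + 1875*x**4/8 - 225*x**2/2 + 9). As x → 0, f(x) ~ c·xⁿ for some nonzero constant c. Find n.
12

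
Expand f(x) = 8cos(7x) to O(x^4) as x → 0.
8 - 196*x**2 + O(x**4)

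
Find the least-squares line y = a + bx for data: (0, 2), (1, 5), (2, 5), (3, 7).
a = 5/2, b = 3/2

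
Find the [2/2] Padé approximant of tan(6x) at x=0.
6*x/(1 - 12*x**2)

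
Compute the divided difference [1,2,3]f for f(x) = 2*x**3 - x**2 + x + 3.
11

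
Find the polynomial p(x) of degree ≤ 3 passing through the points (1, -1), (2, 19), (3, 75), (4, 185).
3*x**3 - x - 3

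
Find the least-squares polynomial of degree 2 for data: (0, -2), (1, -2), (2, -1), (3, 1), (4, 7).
-61/35 + (-113/70)x + (13/14)x²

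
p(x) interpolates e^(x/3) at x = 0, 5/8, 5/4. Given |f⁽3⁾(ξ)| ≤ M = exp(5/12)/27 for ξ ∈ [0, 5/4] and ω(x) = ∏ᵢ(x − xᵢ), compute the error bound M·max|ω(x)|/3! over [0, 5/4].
125*sqrt(3)*exp(5/12)/373248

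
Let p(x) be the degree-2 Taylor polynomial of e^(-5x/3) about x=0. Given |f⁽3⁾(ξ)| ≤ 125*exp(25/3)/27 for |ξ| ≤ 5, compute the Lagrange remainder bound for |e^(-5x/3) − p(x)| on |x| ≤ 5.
15625*exp(25/3)/162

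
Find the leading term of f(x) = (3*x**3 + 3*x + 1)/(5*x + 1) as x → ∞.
3*x**2/5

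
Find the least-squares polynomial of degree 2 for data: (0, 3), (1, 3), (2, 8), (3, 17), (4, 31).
104/35 + (-15/7)x + (16/7)x²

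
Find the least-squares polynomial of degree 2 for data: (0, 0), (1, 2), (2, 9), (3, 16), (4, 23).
-4/7 + (22/7)x + (5/7)x²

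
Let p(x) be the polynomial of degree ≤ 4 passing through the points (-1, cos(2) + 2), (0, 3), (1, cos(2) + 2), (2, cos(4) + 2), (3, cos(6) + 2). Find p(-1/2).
7*cos(4)/32 - 5*cos(6)/128 - 35*cos(2)/128 + 99/32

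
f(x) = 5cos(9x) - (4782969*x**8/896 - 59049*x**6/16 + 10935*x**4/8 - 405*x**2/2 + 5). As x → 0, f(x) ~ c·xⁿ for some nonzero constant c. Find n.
10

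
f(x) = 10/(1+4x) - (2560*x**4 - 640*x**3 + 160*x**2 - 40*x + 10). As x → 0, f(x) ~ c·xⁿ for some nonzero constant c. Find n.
5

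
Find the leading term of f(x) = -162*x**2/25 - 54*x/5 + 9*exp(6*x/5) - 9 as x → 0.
324*x**3/125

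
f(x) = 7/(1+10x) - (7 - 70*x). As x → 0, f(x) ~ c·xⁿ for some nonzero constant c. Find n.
2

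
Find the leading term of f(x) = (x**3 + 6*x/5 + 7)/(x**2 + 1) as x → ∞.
x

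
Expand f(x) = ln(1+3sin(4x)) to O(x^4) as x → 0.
12*x - 72*x**2 + 544*x**3 + O(x**4)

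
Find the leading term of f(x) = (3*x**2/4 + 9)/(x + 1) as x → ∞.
3*x/4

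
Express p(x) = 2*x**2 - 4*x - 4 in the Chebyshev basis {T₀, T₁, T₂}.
(-3)T₀ + (-4)T₁ + T₂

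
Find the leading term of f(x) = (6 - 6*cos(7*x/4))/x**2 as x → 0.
147/16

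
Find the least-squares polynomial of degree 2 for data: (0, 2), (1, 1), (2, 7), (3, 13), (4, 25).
12/7 + (-57/35)x + (13/7)x²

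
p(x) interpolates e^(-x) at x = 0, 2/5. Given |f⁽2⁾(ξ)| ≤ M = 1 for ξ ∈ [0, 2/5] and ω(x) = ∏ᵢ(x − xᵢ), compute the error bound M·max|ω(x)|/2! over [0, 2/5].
1/50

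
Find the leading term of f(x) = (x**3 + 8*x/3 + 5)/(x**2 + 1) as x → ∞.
x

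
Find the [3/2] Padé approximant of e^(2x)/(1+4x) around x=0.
(706*x**3/1965 + 669*x**2/655 + 198*x/131 + 1)/(-1281*x**2/655 + 460*x/131 + 1)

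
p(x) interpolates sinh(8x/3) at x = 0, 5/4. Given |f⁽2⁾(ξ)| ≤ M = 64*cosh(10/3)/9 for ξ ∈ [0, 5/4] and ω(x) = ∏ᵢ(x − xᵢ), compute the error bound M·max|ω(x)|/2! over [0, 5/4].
25*cosh(10/3)/18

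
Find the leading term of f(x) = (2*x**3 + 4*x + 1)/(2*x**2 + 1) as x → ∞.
x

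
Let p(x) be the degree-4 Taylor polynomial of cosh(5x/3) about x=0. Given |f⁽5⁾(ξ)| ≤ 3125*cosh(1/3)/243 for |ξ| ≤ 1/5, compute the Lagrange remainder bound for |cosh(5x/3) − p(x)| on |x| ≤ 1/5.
cosh(1/3)/29160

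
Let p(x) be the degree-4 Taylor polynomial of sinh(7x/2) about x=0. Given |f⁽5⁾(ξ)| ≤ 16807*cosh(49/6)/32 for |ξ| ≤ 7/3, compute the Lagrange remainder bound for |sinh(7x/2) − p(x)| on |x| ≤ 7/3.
282475249*cosh(49/6)/933120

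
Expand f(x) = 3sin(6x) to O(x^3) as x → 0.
18*x + O(x**3)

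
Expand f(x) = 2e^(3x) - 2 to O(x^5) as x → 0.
6*x + 9*x**2 + 9*x**3 + 27*x**4/4 + O(x**5)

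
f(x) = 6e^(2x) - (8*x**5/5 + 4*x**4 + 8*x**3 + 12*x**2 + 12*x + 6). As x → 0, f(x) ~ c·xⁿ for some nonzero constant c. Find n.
6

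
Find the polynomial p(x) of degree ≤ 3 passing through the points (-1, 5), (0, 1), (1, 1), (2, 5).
2*x**2 - 2*x + 1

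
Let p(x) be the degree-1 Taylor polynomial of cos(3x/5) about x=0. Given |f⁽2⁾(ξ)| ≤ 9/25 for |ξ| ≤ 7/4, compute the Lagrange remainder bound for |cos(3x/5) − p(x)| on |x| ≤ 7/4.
441/800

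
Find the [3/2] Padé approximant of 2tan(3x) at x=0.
(-18*x**3/5 + 6*x)/(1 - 18*x**2/5)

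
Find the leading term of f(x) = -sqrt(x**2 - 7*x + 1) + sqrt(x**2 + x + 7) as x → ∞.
4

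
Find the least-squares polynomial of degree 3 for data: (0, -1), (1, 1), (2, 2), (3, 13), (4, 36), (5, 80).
-109/126 + (2263/756)x + (-689/252)x² + (29/27)x³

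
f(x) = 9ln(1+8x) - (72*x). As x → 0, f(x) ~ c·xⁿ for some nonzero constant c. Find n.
2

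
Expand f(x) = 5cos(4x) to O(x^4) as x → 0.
5 - 40*x**2 + O(x**4)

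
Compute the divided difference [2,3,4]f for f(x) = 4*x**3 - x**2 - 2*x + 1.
35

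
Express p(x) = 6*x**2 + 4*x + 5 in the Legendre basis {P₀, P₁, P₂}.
(7)P₀ + (4)P₁ + (4)P₂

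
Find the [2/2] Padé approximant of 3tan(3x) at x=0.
9*x/(1 - 3*x**2)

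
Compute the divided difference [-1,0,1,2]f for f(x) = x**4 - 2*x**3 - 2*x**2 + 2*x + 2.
0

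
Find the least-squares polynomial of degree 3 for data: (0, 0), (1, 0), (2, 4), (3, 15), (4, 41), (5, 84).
-1/126 + (7/108)x + (-97/126)x² + (89/108)x³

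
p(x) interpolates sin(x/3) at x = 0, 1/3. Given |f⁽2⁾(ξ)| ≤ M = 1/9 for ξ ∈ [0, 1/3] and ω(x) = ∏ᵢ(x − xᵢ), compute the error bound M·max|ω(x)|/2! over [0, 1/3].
1/648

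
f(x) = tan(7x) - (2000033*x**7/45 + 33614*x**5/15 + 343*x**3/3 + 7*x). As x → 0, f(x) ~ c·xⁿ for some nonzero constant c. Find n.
9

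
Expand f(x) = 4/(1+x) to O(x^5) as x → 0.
4 - 4*x + 4*x**2 - 4*x**3 + 4*x**4 + O(x**5)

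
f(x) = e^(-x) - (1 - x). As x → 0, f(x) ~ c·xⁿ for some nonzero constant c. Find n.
2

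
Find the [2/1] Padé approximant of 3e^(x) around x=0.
(x**2/2 + 2*x + 3)/(1 - x/3)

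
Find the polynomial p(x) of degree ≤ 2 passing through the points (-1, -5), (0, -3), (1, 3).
2*x**2 + 4*x - 3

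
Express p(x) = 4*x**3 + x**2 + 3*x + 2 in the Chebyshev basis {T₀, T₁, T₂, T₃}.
(5/2)T₀ + (6)T₁ + (1/2)T₂ + T₃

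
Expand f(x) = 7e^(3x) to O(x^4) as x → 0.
7 + 21*x + 63*x**2/2 + 63*x**3/2 + O(x**4)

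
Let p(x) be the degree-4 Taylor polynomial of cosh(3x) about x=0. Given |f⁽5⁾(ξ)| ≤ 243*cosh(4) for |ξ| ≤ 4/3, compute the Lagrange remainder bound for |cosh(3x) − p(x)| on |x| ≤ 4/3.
128*cosh(4)/15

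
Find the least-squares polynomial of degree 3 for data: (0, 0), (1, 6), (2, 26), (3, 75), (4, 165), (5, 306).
23/126 + (163/108)x + (215/126)x² + (221/108)x³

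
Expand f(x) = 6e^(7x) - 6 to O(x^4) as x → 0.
42*x + 147*x**2 + 343*x**3 + O(x**4)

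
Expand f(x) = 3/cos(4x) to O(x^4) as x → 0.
3 + 24*x**2 + O(x**4)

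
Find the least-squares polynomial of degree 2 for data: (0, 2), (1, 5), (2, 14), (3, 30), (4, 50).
13/7 + (27/70)x + (41/14)x²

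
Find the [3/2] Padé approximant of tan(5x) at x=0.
(-25*x**3/3 + 5*x)/(1 - 10*x**2)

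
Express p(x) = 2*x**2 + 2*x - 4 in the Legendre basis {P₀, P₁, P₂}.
(-10/3)P₀ + (2)P₁ + (4/3)P₂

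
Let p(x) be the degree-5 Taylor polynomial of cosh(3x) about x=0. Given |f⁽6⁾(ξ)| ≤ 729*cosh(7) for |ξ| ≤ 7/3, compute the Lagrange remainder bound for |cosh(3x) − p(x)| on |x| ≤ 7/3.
117649*cosh(7)/720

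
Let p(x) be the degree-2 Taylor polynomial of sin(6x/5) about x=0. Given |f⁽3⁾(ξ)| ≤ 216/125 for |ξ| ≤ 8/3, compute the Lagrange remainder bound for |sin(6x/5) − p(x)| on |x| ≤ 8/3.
2048/375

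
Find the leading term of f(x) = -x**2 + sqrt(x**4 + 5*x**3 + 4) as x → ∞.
5*x/2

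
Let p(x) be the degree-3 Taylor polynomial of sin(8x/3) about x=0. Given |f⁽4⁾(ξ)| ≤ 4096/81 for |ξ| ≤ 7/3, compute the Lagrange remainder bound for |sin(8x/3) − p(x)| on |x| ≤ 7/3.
1229312/19683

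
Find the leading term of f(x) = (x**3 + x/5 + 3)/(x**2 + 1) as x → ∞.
x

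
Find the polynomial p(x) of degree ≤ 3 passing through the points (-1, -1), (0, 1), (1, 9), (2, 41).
3*x**3 + 3*x**2 + 2*x + 1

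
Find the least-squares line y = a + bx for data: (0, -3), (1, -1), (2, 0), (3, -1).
a = -23/10, b = 7/10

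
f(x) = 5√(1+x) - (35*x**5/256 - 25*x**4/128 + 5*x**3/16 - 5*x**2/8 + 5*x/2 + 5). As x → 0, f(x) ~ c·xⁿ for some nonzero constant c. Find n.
6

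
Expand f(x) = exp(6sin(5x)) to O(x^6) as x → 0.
1 + 30*x + 450*x**2 + 4375*x**3 + 30000*x**4 + 585625*x**5/4 + O(x**6)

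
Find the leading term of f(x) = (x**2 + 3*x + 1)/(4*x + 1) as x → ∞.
x/4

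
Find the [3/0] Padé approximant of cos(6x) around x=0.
1 - 18*x**2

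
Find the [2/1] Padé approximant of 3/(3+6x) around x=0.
1/(2*x + 1)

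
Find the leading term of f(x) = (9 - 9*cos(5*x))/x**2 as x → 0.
225/2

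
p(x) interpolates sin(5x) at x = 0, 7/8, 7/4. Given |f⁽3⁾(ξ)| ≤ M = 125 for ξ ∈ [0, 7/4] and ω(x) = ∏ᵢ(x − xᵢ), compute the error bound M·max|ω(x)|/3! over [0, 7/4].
42875*sqrt(3)/13824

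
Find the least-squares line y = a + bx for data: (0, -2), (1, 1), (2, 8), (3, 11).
a = -12/5, b = 23/5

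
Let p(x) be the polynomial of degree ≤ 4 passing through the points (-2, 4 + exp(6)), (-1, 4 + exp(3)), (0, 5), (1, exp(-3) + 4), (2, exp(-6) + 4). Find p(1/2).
(-5 + 60*exp(3) + (-20*exp(3) + 602 + 3*exp(6))*exp(6))*exp(-6)/128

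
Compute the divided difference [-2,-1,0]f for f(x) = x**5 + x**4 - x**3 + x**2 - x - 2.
-4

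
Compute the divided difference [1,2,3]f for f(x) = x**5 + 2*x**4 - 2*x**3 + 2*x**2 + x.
130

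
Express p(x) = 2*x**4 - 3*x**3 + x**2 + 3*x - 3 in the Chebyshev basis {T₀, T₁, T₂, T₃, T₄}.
(-7/4)T₀ + (3/4)T₁ + (3/2)T₂ + (-3/4)T₃ + (1/4)T₄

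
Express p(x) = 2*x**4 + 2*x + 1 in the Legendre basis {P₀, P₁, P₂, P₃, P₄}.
(7/5)P₀ + (2)P₁ + (8/7)P₂ + (16/35)P₄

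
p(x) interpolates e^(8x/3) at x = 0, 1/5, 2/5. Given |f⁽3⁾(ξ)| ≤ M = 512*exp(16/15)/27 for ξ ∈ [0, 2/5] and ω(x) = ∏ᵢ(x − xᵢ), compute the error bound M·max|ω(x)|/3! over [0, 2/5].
512*sqrt(3)*exp(16/15)/91125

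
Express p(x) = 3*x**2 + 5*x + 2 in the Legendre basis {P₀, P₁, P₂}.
(3)P₀ + (5)P₁ + (2)P₂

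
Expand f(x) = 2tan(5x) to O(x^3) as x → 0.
10*x + O(x**3)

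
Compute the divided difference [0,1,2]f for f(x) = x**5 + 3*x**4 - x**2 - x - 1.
35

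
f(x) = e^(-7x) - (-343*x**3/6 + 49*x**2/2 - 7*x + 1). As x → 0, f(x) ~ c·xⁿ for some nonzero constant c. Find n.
4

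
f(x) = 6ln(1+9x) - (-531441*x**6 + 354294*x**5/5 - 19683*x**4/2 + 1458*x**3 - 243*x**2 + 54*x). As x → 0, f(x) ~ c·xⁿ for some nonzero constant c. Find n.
7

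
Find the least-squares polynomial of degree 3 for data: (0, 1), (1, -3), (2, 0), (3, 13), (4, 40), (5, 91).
97/126 + (-2953/756)x + (-1/9)x² + (97/108)x³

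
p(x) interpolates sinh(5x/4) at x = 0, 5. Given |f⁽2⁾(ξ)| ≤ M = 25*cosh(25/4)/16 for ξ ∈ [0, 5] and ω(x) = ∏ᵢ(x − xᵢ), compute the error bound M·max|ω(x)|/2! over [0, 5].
625*cosh(25/4)/128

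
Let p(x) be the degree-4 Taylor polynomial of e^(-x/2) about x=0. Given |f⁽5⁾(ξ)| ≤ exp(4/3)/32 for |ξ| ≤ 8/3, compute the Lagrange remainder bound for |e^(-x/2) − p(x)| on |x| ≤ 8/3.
128*exp(4/3)/3645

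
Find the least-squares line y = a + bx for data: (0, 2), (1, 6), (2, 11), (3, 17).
a = 3/2, b = 5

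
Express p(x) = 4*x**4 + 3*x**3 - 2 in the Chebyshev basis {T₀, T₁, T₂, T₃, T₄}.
(-1/2)T₀ + (9/4)T₁ + (2)T₂ + (3/4)T₃ + (1/2)T₄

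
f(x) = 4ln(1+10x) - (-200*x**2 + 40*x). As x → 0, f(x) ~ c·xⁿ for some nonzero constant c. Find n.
3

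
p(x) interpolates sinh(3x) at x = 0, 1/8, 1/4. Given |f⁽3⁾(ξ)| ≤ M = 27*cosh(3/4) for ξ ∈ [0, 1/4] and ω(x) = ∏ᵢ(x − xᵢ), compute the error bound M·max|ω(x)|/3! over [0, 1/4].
sqrt(3)*cosh(3/4)/512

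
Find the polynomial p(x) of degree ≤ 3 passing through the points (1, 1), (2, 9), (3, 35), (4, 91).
2*x**3 - 3*x**2 + 3*x - 1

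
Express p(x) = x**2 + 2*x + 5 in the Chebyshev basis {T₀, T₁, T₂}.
(11/2)T₀ + (2)T₁ + (1/2)T₂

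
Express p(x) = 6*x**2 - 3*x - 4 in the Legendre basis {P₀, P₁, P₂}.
(-2)P₀ + (-3)P₁ + (4)P₂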